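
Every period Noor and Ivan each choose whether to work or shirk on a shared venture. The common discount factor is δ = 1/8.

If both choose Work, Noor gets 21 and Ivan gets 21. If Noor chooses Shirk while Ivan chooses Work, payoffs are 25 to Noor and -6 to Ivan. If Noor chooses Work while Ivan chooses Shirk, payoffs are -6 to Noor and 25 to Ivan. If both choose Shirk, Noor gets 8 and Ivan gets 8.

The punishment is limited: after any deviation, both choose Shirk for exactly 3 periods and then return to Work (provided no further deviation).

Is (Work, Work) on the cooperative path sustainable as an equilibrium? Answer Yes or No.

No

IC: δ+…+δ^3 ≥ (25−21)/(21−8) = 4/13.
At δ = 1/8: partial sum = 0.1426 < 0.3077. Cooperation not sustainable.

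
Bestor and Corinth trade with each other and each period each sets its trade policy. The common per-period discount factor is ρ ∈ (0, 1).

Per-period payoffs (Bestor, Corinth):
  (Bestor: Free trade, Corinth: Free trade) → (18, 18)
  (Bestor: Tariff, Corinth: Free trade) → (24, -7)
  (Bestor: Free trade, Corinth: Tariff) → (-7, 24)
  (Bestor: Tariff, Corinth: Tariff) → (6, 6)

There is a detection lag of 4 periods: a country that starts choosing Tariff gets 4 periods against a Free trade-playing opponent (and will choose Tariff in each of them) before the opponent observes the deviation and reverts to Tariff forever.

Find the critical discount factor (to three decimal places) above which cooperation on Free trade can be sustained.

0.760

A deviator earns 24 for 4 periods, then 6 forever; cooperating earns 18 forever. Multiplying the IC by (1−ρ):
18 ≥ 24(1−ρ^4) + 6ρ^4, so 18·ρ^4 ≥ 6 and ρ^4 ≥ 1/3.
ρ ≥ (1/3)^(1/4) ≈ 0.760.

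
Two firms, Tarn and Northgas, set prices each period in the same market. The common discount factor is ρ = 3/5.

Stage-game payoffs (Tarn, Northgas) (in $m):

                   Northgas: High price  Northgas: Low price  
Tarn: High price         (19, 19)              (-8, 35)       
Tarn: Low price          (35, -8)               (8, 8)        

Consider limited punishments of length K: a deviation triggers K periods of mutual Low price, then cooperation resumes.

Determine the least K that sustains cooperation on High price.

Need Σ_{k=1}^{K} ρ^k ≥ (35−19)/(19−8) = 1.4545 at ρ = 3/5.
At K = 6 the sum is 1.4300 < 1.4545; at K = 7 it is 1.4580 ≥ 1.4545.
So the minimum punishment length is K = 7.

7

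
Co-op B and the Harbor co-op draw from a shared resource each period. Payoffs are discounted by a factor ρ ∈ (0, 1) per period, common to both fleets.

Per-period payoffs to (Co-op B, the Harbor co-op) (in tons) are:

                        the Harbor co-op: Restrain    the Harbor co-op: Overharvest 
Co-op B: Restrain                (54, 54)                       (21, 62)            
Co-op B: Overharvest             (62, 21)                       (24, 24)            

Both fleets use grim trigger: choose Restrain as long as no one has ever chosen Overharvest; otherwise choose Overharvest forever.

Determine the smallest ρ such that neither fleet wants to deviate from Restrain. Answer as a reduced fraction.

4/19

Cooperation forever yields 54 each period: 54/(1−ρ).
Deviating yields 62 once, then 24 forever: 62 + 24ρ/(1−ρ).
No profitable deviation requires 54/(1−ρ) ≥ 62 + 24ρ/(1−ρ).
Multiplying by (1−ρ): 54 ≥ 62(1−ρ) + 24ρ = 62 − 38ρ.
So 38ρ ≥ 8, i.e. ρ ≥ 8/38 = 4/19.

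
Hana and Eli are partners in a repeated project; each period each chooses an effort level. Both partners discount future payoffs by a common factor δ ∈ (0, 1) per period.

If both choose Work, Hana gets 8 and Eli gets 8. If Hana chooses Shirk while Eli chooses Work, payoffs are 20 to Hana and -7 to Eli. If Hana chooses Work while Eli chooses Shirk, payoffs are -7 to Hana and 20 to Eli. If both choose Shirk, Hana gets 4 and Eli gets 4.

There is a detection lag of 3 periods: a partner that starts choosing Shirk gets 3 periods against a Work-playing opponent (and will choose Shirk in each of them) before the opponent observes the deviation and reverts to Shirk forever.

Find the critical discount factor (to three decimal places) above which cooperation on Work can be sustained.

0.909

Deviating for the 3 undetected periods gains 20−8 = 12 per period over cooperation, then loses 8−4 = 4 per period forever once punishment starts.
Gain: 12(1 + δ + … + δ^2); loss: 4·δ^3/(1−δ).
No profitable deviation ⇔ 12(1−δ^3) ≤ 4·δ^3, i.e. δ^3 ≥ 12/(12+4) = 3/4.
Hence δ ≥ (3/4)^(1/3) ≈ 0.909.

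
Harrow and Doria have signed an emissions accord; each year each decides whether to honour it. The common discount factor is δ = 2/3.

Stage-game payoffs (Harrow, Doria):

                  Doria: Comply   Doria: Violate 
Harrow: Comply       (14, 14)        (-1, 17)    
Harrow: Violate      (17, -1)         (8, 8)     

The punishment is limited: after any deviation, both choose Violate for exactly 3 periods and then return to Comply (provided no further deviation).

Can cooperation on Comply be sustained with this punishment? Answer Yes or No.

Yes

IC: δ+…+δ^3 ≥ (17−14)/(14−8) = 1/2.
At δ = 2/3: partial sum = 1.4074 ≥ 0.5000. Cooperation sustainable.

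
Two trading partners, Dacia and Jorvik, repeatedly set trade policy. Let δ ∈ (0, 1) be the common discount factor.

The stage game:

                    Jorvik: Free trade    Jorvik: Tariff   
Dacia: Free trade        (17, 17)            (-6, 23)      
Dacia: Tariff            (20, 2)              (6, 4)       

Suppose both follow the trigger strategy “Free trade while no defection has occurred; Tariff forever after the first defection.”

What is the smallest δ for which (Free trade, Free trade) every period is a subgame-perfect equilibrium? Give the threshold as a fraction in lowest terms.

6/19

For Dacia: deviation gain 20−17 = 3, per-period punishment loss 17−6 = 11. IC gives δ ≥ 3/14.
For Jorvik: gain 6, loss 13 per period, so δ ≥ 6/19.
The tighter constraint is Jorvik's, so cooperation needs δ ≥ 6/19.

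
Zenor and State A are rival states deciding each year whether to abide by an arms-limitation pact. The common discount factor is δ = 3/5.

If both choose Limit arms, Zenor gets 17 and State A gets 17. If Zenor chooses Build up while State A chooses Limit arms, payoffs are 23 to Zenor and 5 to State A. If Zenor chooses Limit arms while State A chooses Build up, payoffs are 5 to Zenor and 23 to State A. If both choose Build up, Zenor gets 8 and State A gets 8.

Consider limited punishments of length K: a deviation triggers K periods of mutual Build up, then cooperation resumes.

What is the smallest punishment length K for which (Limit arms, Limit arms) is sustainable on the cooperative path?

2

No profitable deviation requires (17−8)(δ+…+δ^K) ≥ 23−17, i.e. δ+…+δ^K ≥ 2/3 ≈ 0.6667.
With δ = 3/5, the partial sums are K=1: 0.6000, K=2: 0.9600.
K = 2 is the first length at which the sum reaches 0.6667.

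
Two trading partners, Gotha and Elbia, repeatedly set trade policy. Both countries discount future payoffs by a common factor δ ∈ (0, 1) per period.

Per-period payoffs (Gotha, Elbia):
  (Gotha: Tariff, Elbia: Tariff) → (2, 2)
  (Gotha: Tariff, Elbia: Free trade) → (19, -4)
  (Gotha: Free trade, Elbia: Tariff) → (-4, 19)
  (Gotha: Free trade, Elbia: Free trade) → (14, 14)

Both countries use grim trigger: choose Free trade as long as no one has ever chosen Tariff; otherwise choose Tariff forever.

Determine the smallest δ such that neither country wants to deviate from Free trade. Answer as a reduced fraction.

5/17

One-period gain from deviating is 19 − 14 = 5. The loss is 14 − 2 = 12 in every subsequent period, with present value 12·δ/(1−δ).
Deviation is unprofitable when 12·δ/(1−δ) ≥ 5, i.e. δ/(1−δ) ≥ 5/12.
Equivalently δ ≥ 5/(5+12) = 5/17.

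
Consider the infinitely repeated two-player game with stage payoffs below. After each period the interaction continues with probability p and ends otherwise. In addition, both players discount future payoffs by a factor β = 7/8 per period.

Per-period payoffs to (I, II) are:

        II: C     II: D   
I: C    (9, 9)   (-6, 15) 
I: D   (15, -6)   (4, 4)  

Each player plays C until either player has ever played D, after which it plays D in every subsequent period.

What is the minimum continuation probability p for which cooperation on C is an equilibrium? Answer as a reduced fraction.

With continuation probability p and discount β, the effective per-period discount factor is βp.
Grim-trigger IC: βp ≥ (15−9)/(15−4) = 6/11.
So p ≥ (6/11)/(7/8) = 48/77.

48/77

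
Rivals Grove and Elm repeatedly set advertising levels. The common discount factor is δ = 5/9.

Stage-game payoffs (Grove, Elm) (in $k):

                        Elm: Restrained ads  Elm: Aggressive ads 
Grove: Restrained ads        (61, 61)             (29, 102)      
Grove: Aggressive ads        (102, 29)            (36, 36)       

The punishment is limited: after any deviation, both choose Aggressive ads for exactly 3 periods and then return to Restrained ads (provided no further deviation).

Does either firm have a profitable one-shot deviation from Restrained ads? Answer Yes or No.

Yes

A one-shot deviation gives 102 now, then 36 for 3 periods, then back to 61.
Gain from deviating: (102−61) today; loss: (61−36) in each of the next 3 periods.
No-deviation condition: (61−36)(δ+…+δ^3) ≥ 102−61, i.e. δ+…+δ^3 ≥ 41/25.
At δ = 5/9: δ+…+δ^3 = 1.0357 < 1.6400.
So cooperation is not sustainable.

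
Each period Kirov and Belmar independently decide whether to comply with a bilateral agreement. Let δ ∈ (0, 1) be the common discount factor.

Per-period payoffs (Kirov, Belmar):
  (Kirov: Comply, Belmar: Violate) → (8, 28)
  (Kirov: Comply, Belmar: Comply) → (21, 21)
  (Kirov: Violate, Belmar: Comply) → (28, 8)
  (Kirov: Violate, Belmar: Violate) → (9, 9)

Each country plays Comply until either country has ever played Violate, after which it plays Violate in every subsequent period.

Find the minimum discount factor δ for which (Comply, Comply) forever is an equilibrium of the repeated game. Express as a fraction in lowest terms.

7/19

21/(1−δ) ≥ 28 + 9δ/(1−δ)
21 ≥ 28 − 19δ
δ ≥ 7/19.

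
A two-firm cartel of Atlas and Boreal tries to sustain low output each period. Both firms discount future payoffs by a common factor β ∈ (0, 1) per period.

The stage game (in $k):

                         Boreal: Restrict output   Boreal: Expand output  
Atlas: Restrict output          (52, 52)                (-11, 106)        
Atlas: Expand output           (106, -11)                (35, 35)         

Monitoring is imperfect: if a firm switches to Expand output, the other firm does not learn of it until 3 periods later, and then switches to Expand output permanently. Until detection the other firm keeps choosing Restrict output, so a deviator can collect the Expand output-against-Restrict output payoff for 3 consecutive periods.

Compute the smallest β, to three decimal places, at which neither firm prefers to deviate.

0.913

Deviating for the 3 undetected periods gains 106−52 = 54 per period over cooperation, then loses 52−35 = 17 per period forever once punishment starts.
Gain: 54(1 + β + … + β^2); loss: 17·β^3/(1−β).
No profitable deviation ⇔ 54(1−β^3) ≤ 17·β^3, i.e. β^3 ≥ 54/(54+17) = 54/71.
Hence β ≥ (54/71)^(1/3) ≈ 0.913.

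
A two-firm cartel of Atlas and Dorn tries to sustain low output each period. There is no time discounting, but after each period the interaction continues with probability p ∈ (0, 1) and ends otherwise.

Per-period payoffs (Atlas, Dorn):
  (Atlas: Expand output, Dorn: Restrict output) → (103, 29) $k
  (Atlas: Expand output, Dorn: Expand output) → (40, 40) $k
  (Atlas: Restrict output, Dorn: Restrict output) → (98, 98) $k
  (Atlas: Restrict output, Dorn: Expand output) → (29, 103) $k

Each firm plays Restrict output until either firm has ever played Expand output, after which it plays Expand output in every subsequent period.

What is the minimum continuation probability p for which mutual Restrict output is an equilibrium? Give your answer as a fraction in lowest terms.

With no time discounting, the continuation probability p plays the role of the discount factor.
Grim-trigger IC: 98/(1−p) ≥ 103 + 40p/(1−p) ⇒ p ≥ (103−98)/(103−40) = 5/63.

5/63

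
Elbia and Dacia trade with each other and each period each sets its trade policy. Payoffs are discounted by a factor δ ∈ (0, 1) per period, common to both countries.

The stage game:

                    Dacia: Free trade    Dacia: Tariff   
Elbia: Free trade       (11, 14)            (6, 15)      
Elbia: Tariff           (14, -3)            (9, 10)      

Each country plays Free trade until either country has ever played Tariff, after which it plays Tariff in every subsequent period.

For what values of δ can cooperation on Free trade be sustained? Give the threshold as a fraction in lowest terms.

3/5

For Elbia: deviation gain 14−11 = 3, per-period punishment loss 11−9 = 2. IC gives δ ≥ 3/5.
For Dacia: gain 1, loss 4 per period, so δ ≥ 1/5.
The tighter constraint is Elbia's, so cooperation needs δ ≥ 3/5.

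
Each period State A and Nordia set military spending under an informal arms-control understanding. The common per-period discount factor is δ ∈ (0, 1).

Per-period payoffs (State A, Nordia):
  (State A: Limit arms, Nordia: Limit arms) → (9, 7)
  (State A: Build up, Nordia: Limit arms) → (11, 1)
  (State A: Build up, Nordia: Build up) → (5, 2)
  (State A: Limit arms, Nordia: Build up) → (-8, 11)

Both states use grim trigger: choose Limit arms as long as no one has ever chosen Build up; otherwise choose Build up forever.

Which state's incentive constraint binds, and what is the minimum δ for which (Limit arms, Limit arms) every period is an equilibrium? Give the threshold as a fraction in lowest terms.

For State A: deviation gain 11−9 = 2, per-period punishment loss 9−5 = 4. IC gives δ ≥ 2/6 = 1/3.
For Nordia: gain 4, loss 5 per period, so δ ≥ 4/9.
The tighter constraint is Nordia's, so cooperation needs δ ≥ 4/9.

Nordia; δ ≥ 4/9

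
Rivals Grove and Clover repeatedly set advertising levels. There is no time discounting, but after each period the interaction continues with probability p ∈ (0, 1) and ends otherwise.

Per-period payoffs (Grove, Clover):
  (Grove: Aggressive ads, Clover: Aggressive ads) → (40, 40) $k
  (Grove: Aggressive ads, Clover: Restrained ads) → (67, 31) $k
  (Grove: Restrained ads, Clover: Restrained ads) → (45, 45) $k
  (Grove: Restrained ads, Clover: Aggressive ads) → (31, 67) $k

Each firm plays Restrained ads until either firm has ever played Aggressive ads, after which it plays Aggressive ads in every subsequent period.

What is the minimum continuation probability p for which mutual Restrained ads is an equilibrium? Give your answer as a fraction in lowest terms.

22/27

Expected cooperation value is 45 + p·45 + p²·45 + … = 45/(1−p); deviation gives 67 + p·40/(1−p).
45 ≥ 67(1−p) + 40p ⇒ 27p ≥ 22 ⇒ p ≥ 22/27.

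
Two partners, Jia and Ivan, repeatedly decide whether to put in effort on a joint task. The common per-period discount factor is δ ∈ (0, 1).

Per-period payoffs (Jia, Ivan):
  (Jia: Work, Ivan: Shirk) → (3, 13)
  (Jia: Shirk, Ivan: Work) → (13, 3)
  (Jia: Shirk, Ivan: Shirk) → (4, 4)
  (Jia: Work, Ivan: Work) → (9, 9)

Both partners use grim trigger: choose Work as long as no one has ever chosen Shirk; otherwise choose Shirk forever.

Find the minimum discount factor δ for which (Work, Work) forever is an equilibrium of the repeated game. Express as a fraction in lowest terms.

4/9

One-period gain from deviating is 13 − 9 = 4. The loss is 9 − 4 = 5 in every subsequent period, with present value 5·δ/(1−δ).
Deviation is unprofitable when 5·δ/(1−δ) ≥ 4, i.e. δ/(1−δ) ≥ 4/5.
Equivalently δ ≥ 4/(4+5) = 4/9.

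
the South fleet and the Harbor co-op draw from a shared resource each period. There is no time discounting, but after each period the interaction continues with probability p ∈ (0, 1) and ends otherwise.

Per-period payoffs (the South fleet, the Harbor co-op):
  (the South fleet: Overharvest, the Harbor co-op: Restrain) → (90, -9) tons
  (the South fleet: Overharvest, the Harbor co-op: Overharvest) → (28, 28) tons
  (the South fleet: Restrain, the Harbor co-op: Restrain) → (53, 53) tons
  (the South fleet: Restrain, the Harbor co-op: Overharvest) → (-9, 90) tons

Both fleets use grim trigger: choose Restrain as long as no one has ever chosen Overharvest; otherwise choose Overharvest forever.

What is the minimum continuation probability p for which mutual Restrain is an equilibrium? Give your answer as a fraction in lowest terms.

With no time discounting, the continuation probability p plays the role of the discount factor.
Grim-trigger IC: 53/(1−p) ≥ 90 + 28p/(1−p) ⇒ p ≥ (90−53)/(90−28) = 37/62.

37/62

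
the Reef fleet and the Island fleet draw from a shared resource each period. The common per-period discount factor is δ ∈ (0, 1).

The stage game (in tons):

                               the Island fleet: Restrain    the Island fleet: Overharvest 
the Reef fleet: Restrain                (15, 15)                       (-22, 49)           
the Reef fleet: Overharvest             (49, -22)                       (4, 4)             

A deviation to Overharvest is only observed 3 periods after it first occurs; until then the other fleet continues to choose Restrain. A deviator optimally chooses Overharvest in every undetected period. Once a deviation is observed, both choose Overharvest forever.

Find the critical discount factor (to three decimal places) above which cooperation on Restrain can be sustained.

0.911

A deviator earns 49 for 3 periods, then 4 forever; cooperating earns 15 forever. Multiplying the IC by (1−δ):
15 ≥ 49(1−δ^3) + 4δ^3, so 45·δ^3 ≥ 34 and δ^3 ≥ 34/45.
δ ≥ (34/45)^(1/3) ≈ 0.911.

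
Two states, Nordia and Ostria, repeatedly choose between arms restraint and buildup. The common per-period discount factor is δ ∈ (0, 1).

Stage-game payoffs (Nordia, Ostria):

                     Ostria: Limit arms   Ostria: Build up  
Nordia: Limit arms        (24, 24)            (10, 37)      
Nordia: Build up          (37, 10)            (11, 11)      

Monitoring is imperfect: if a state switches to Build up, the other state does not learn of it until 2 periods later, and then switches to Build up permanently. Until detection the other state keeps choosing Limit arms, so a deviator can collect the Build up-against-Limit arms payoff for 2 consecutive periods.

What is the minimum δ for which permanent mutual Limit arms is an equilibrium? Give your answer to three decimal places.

0.707

Deviating for the 2 undetected periods gains 37−24 = 13 per period over cooperation, then loses 24−11 = 13 per period forever once punishment starts.
Gain: 13(1 + δ + … + δ^1); loss: 13·δ^2/(1−δ).
No profitable deviation ⇔ 13(1−δ^2) ≤ 13·δ^2, i.e. δ^2 ≥ 13/(13+13) = 1/2.
Hence δ ≥ (1/2)^(1/2) ≈ 0.707.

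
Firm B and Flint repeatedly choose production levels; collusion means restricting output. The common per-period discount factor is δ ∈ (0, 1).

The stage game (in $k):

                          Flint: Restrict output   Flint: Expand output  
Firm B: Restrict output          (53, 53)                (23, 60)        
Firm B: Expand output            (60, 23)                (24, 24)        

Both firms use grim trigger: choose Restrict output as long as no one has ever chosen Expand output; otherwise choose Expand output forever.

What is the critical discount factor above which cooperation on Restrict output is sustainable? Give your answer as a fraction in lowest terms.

Cooperation forever yields 53 each period: 53/(1−δ).
Deviating yields 60 once, then 24 forever: 60 + 24δ/(1−δ).
No profitable deviation requires 53/(1−δ) ≥ 60 + 24δ/(1−δ).
Multiplying by (1−δ): 53 ≥ 60(1−δ) + 24δ = 60 − 36δ.
So 36δ ≥ 7, i.e. δ ≥ 7/36.

7/36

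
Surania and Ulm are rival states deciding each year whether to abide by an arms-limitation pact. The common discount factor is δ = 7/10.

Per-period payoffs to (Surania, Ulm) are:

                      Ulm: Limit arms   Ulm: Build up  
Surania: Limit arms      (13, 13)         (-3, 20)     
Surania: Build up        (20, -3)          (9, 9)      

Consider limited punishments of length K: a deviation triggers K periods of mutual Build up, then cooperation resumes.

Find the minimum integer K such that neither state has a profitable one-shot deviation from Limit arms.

4

No profitable deviation requires (13−9)(δ+…+δ^K) ≥ 20−13, i.e. δ+…+δ^K ≥ 7/4 ≈ 1.7500.
With δ = 7/10, the partial sums are K=1: 0.7000, K=2: 1.1900, K=3: 1.5330, K=4: 1.7731.
K = 4 is the first length at which the sum reaches 1.7500.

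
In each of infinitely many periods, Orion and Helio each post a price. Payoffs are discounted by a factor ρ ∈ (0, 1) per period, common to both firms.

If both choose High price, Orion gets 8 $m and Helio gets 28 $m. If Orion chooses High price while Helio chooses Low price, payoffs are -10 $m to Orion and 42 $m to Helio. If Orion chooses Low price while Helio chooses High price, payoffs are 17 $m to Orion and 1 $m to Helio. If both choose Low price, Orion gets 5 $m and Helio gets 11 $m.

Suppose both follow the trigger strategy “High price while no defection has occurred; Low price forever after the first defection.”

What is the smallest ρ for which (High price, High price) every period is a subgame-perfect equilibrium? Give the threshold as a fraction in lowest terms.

3/4

Orion's threshold: (17−8)/(17−5) = 3/4.
Helio's threshold: (42−28)/(42−11) = 14/31.
3/4 > 14/31, so Orion binds and ρ* = 3/4.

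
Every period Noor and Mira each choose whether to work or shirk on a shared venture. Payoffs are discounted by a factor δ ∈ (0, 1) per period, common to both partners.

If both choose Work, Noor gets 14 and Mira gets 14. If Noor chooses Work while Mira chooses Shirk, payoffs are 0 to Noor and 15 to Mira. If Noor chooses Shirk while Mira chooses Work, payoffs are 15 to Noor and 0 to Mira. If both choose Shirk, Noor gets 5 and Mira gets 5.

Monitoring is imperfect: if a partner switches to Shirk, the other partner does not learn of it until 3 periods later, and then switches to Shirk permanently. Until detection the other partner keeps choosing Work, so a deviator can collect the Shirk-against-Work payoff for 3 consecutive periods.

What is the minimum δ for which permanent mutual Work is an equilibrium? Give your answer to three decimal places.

The best deviation is to choose Shirk for all 3 undetected periods, earning 15 each, then 5 forever once detected.
Deviation value: 15(1−δ^3)/(1−δ) + 5δ^3/(1−δ); cooperation value: 14/(1−δ).
IC: 14 ≥ 15(1−δ^3) + 5δ^3 = 15 − 10δ^3.
So δ^3 ≥ 1/10, giving δ ≥ (1/10)^(1/3) ≈ 0.464.

0.464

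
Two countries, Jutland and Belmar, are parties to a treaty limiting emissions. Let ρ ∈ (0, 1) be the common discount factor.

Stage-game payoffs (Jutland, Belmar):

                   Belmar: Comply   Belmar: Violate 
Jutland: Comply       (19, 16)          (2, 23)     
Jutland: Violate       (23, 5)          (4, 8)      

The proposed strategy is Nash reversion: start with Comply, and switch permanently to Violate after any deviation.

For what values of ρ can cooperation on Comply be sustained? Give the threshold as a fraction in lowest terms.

Jutland: cooperation gives 19 each period; deviation gives 23 once then 4 forever.
  19/(1−ρ) ≥ 23 + 4ρ/(1−ρ) ⇒ ρ ≥ 4/19.
Belmar: cooperation gives 16 each period; deviation gives 23 once then 8 forever.
  ρ ≥ 7/15.
Both must hold, so the binding constraint is Belmar's: ρ ≥ 7/15.

7/15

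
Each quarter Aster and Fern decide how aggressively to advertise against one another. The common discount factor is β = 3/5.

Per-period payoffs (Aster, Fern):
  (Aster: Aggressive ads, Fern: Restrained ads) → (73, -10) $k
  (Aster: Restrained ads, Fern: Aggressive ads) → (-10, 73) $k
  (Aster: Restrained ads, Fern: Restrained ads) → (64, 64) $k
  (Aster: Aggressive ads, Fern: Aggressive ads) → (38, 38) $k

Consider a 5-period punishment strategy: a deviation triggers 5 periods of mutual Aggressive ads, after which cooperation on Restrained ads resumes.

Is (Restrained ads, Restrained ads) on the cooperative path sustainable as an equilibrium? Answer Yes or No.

Comparing payoff streams over the 6 periods until play realigns: cooperate → 64(1+β+…+β^5); deviate → 73 + 38(β+…+β^5).
Cooperation is sustained iff (64−38)(β+…+β^5) ≥ 73−64.
β+…+β^5 = 3/5·(1−(3/5)^5)/(1−3/5) = 1.3834, and (73−64)/(64−38) = 0.3462.
1.3834 ≥ 0.3462, so cooperation is sustainable.

Yes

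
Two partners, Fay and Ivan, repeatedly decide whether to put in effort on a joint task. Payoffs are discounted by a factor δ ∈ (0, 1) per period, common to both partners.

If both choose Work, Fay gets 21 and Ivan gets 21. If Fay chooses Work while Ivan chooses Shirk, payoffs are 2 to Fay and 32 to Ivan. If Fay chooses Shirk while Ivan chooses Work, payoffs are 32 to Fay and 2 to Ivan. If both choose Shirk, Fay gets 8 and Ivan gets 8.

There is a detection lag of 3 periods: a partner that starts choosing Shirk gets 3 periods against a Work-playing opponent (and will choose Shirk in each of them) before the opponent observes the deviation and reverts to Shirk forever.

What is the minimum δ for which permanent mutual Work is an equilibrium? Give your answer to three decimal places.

0.771

A deviator earns 32 for 3 periods, then 8 forever; cooperating earns 21 forever. Multiplying the IC by (1−δ):
21 ≥ 32(1−δ^3) + 8δ^3, so 24·δ^3 ≥ 11 and δ^3 ≥ 11/24.
δ ≥ (11/24)^(1/3) ≈ 0.771.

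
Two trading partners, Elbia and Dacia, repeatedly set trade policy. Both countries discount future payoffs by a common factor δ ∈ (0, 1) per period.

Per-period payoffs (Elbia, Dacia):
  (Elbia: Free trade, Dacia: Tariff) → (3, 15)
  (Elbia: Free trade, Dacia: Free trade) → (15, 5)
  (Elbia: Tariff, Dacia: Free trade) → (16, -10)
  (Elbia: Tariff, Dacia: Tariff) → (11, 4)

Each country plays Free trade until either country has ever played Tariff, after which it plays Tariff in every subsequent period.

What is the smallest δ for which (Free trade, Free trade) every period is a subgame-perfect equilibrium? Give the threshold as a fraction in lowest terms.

10/11

For Elbia: deviation gain 16−15 = 1, per-period punishment loss 15−11 = 4. IC gives δ ≥ 1/5.
For Dacia: gain 10, loss 1 per period, so δ ≥ 10/11.
The tighter constraint is Dacia's, so cooperation needs δ ≥ 10/11.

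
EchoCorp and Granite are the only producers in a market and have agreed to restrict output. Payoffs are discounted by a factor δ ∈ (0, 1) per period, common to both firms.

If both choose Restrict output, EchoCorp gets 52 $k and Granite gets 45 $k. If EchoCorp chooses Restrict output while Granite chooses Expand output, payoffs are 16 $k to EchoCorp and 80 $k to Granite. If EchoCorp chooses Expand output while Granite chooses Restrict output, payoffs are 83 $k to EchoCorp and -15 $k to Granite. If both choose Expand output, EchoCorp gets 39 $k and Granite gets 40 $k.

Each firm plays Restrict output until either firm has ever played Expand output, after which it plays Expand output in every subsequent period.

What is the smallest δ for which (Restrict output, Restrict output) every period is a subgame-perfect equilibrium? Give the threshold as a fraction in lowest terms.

7/8

EchoCorp's threshold: (83−52)/(83−39) = 31/44.
Granite's threshold: (80−45)/(80−40) = 7/8.
31/44 < 7/8, so Granite binds and δ* = 7/8.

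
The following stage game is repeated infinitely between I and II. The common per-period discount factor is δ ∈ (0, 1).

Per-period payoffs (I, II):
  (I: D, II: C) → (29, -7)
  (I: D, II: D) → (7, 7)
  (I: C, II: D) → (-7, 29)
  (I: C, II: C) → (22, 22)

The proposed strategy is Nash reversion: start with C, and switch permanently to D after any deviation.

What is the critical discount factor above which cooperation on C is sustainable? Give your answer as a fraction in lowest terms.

One-period gain from deviating is 29 − 22 = 7. The loss is 22 − 7 = 15 in every subsequent period, with present value 15·δ/(1−δ).
Deviation is unprofitable when 15·δ/(1−δ) ≥ 7, i.e. δ/(1−δ) ≥ 7/15.
Equivalently δ ≥ 7/(7+15) = 7/22.

7/22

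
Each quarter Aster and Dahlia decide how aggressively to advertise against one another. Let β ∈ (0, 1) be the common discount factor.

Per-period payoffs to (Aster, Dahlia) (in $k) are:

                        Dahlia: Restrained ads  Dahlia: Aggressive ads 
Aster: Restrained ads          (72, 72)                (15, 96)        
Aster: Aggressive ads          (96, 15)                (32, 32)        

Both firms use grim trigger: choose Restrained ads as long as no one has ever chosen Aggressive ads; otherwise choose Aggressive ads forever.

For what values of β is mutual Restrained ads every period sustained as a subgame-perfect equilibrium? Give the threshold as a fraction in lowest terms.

Cooperation forever yields 72 each period: 72/(1−β).
Deviating yields 96 once, then 32 forever: 96 + 32β/(1−β).
No profitable deviation requires 72/(1−β) ≥ 96 + 32β/(1−β).
Multiplying by (1−β): 72 ≥ 96(1−β) + 32β = 96 − 64β.
So 64β ≥ 24, i.e. β ≥ 24/64 = 3/8.

3/8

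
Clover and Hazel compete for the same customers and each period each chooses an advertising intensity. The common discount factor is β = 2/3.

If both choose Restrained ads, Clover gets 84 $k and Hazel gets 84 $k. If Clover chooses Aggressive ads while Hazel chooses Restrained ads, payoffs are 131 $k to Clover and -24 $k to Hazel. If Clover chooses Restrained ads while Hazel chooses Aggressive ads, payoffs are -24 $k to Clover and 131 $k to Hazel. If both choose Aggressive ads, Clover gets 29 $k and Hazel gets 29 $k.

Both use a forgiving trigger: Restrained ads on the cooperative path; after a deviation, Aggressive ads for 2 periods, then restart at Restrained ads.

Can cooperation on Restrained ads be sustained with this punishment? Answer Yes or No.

A one-shot deviation gives 131 now, then 29 for 2 periods, then back to 84.
Gain from deviating: (131−84) today; loss: (84−29) in each of the next 2 periods.
No-deviation condition: (84−29)(β+…+β^2) ≥ 131−84, i.e. β+…+β^2 ≥ 47/55.
At β = 2/3: β+…+β^2 = 1.1111 ≥ 0.8545.
So cooperation is sustainable.

Yes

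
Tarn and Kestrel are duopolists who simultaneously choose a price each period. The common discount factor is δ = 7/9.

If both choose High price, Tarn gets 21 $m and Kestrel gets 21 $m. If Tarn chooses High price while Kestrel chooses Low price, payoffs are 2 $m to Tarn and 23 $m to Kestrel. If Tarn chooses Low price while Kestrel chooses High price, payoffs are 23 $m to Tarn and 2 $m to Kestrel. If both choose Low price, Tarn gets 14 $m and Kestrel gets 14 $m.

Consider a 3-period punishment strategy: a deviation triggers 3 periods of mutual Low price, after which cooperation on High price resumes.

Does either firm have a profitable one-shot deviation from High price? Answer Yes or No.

IC: δ+…+δ^3 ≥ (23−21)/(21−14) = 2/7.
At δ = 7/9: partial sum = 1.8532 ≥ 0.2857. Cooperation sustainable.

No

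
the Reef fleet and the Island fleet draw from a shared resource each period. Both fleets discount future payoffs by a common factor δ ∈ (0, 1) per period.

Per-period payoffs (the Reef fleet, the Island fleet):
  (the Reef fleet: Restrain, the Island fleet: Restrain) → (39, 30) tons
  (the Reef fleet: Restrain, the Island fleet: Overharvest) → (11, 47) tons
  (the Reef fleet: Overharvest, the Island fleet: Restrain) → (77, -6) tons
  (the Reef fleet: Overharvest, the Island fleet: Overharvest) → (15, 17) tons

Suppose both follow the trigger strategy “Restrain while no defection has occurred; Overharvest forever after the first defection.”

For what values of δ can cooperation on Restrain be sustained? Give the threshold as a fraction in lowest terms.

19/31

the Reef fleet's threshold: (77−39)/(77−15) = 19/31.
the Island fleet's threshold: (47−30)/(47−17) = 17/30.
19/31 > 17/30, so the Reef fleet binds and δ* = 19/31.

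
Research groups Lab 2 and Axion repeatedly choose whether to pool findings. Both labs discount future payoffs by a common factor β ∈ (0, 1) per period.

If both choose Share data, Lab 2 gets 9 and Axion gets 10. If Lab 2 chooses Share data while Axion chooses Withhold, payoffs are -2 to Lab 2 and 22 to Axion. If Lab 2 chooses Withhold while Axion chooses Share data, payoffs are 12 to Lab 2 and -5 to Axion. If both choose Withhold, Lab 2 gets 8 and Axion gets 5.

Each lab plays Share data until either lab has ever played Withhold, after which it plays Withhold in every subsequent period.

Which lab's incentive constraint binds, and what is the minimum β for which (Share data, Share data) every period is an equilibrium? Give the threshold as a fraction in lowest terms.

Lab 2; β ≥ 3/4

Lab 2's threshold: (12−9)/(12−8) = 3/4.
Axion's threshold: (22−10)/(22−5) = 12/17.
3/4 > 12/17, so Lab 2 binds and β* = 3/4.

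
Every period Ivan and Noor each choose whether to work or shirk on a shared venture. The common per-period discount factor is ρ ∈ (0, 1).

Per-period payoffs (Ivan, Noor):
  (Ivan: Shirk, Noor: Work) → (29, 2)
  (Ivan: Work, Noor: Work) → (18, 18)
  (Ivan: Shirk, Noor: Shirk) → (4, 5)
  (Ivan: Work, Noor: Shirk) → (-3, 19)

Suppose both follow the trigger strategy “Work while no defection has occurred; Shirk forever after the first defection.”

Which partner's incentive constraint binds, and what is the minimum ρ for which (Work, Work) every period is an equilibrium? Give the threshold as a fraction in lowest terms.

Ivan's threshold: (29−18)/(29−4) = 11/25.
Noor's threshold: (19−18)/(19−5) = 1/14.
11/25 > 1/14, so Ivan binds and ρ* = 11/25.

Ivan; ρ ≥ 11/25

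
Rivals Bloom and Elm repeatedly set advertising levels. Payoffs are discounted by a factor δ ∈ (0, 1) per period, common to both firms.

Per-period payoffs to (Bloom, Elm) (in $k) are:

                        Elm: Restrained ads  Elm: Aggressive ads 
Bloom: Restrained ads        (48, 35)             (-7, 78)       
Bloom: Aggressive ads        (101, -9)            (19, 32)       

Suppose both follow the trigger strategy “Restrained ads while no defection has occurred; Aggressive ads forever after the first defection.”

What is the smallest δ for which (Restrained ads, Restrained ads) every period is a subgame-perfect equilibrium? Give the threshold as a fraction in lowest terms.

43/46

Bloom's threshold: (101−48)/(101−19) = 53/82.
Elm's threshold: (78−35)/(78−32) = 43/46.
53/82 < 43/46, so Elm binds and δ* = 43/46.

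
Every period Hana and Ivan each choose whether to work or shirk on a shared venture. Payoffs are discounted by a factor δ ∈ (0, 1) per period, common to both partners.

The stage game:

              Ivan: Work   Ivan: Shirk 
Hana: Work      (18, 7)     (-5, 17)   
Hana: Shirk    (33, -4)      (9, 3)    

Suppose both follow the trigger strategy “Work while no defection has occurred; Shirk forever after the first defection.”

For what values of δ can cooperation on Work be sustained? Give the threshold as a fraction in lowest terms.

For Hana: deviation gain 33−18 = 15, per-period punishment loss 18−9 = 9. IC gives δ ≥ 15/24 = 5/8.
For Ivan: gain 10, loss 4 per period, so δ ≥ 10/14 = 5/7.
The tighter constraint is Ivan's, so cooperation needs δ ≥ 5/7.

5/7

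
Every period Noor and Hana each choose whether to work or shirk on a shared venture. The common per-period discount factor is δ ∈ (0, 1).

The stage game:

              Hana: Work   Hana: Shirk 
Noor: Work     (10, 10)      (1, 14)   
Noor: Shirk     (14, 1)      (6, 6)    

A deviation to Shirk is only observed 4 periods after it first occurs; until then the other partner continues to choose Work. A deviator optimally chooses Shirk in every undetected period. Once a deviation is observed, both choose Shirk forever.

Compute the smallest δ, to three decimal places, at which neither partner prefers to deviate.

The best deviation is to choose Shirk for all 4 undetected periods, earning 14 each, then 6 forever once detected.
Deviation value: 14(1−δ^4)/(1−δ) + 6δ^4/(1−δ); cooperation value: 10/(1−δ).
IC: 10 ≥ 14(1−δ^4) + 6δ^4 = 14 − 8δ^4.
So δ^4 ≥ 4/8 = 1/2, giving δ ≥ (1/2)^(1/4) ≈ 0.841.

0.841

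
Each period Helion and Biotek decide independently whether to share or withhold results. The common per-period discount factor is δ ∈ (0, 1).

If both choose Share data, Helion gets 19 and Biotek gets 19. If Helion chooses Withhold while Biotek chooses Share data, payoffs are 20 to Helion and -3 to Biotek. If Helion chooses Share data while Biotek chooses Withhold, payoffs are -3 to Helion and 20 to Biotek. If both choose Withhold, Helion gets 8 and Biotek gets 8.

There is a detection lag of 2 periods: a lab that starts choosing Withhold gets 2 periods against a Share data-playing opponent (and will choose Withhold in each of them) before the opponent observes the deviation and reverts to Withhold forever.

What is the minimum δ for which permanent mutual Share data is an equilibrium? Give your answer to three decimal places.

Deviating for the 2 undetected periods gains 20−19 = 1 per period over cooperation, then loses 19−8 = 11 per period forever once punishment starts.
Gain: 1(1 + δ + … + δ^1); loss: 11·δ^2/(1−δ).
No profitable deviation ⇔ 1(1−δ^2) ≤ 11·δ^2, i.e. δ^2 ≥ 1/(1+11) = 1/12.
Hence δ ≥ (1/12)^(1/2) ≈ 0.289.

0.289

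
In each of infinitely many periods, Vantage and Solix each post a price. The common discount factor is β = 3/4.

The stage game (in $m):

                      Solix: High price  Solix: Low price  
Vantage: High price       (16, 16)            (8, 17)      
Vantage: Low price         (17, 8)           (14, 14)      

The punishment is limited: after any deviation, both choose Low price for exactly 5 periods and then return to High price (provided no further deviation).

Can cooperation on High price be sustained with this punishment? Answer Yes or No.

Yes

Comparing payoff streams over the 6 periods until play realigns: cooperate → 16(1+β+…+β^5); deviate → 17 + 14(β+…+β^5).
Cooperation is sustained iff (16−14)(β+…+β^5) ≥ 17−16.
β+…+β^5 = 3/4·(1−(3/4)^5)/(1−3/4) = 2.2881, and (17−16)/(16−14) = 0.5000.
2.2881 ≥ 0.5000, so cooperation is sustainable.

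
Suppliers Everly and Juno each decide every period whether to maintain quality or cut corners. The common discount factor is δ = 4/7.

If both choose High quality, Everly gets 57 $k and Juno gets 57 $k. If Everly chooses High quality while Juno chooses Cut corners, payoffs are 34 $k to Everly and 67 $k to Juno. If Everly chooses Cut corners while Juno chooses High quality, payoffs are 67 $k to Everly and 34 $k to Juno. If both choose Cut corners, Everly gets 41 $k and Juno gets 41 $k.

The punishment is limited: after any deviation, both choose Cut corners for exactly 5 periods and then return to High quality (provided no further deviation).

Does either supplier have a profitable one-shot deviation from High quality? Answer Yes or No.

No

Comparing payoff streams over the 6 periods until play realigns: cooperate → 57(1+δ+…+δ^5); deviate → 67 + 41(δ+…+δ^5).
Cooperation is sustained iff (57−41)(δ+…+δ^5) ≥ 67−57.
δ+…+δ^5 = 4/7·(1−(4/7)^5)/(1−4/7) = 1.2521, and (67−57)/(57−41) = 0.6250.
1.2521 ≥ 0.6250, so cooperation is sustainable.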